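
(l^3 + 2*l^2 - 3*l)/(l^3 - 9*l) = (l - 1)/(l - 3)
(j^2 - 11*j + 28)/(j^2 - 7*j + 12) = (j - 7)/(j - 3)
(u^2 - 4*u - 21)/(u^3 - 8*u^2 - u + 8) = (u^2 - 4*u - 21)/(u^3 - 8*u^2 - u + 8)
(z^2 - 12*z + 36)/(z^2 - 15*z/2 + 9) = 2*(z - 6)/(2*z - 3)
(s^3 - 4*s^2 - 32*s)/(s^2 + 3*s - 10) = s*(s^2 - 4*s - 32)/(s^2 + 3*s - 10)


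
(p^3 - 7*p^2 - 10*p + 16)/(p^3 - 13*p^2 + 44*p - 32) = (p + 2)/(p - 4)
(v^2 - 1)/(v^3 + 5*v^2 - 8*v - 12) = (v - 1)/(v^2 + 4*v - 12)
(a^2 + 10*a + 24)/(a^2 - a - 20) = (a + 6)/(a - 5)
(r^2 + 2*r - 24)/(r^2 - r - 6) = (-r^2 - 2*r + 24)/(-r^2 + r + 6)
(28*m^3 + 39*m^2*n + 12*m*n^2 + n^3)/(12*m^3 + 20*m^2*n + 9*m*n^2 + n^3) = (28*m^2 + 11*m*n + n^2)/(12*m^2 + 8*m*n + n^2)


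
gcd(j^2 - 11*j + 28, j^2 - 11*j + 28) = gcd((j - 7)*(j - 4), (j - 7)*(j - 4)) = j^2 - 11*j + 28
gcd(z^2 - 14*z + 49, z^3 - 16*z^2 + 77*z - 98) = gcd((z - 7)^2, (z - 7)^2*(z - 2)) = z^2 - 14*z + 49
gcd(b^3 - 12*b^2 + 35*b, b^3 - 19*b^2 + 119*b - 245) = b^2 - 12*b + 35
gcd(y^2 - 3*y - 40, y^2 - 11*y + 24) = y - 8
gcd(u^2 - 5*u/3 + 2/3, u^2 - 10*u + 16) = 1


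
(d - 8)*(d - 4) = d^2 - 12*d + 32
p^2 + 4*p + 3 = (p + 1)*(p + 3)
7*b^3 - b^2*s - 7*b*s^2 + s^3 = (-7*b + s)*(-b + s)*(b + s)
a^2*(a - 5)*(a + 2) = a^4 - 3*a^3 - 10*a^2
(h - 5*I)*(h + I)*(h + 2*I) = h^3 - 2*I*h^2 + 13*h + 10*I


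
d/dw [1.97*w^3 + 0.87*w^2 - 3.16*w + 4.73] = 5.91*w^2 + 1.74*w - 3.16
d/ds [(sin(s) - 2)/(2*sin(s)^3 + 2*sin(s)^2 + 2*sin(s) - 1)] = 4*(5*sin(s) + sin(3*s) - 5*cos(2*s) + 8)*cos(s)/(-7*sin(s) + sin(3*s) + 2*cos(2*s))^2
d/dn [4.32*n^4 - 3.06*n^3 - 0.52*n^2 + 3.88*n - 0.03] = 17.28*n^3 - 9.18*n^2 - 1.04*n + 3.88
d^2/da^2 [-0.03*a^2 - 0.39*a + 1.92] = -0.0600000000000000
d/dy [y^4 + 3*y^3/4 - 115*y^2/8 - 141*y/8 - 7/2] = 4*y^3 + 9*y^2/4 - 115*y/4 - 141/8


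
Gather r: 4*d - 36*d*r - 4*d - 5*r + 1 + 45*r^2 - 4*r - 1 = 45*r^2 + r*(-36*d - 9)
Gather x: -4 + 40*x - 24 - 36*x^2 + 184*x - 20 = -36*x^2 + 224*x - 48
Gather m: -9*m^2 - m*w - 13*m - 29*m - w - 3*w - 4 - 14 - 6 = -9*m^2 + m*(-w - 42) - 4*w - 24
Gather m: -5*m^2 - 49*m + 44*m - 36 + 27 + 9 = -5*m^2 - 5*m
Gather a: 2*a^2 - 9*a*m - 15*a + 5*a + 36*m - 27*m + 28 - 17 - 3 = 2*a^2 + a*(-9*m - 10) + 9*m + 8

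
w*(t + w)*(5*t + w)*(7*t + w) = 35*t^3*w + 47*t^2*w^2 + 13*t*w^3 + w^4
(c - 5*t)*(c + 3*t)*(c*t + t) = c^3*t - 2*c^2*t^2 + c^2*t - 15*c*t^3 - 2*c*t^2 - 15*t^3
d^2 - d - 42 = (d - 7)*(d + 6)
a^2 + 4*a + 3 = (a + 1)*(a + 3)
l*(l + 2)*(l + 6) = l^3 + 8*l^2 + 12*l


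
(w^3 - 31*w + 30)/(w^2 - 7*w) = (w^3 - 31*w + 30)/(w*(w - 7))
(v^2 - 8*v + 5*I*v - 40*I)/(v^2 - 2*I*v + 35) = (v - 8)/(v - 7*I)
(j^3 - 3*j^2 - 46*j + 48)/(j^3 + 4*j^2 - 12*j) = (j^2 - 9*j + 8)/(j*(j - 2))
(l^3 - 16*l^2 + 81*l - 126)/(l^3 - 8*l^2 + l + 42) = (l - 6)/(l + 2)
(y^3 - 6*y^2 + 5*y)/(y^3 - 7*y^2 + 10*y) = (y - 1)/(y - 2)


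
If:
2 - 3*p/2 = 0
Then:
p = 4/3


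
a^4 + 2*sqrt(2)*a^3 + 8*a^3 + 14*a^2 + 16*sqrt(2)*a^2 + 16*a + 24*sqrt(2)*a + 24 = (a + 2)*(a + 6)*(a + sqrt(2))^2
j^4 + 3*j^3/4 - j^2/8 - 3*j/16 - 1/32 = (j - 1/2)*(j + 1/4)*(j + 1/2)^2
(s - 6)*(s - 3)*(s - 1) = s^3 - 10*s^2 + 27*s - 18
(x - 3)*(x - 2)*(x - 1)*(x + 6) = x^4 - 25*x^2 + 60*x - 36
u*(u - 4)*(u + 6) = u^3 + 2*u^2 - 24*u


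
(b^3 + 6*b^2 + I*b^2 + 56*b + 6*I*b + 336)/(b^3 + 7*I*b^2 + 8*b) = (b^2 + b*(6 - 7*I) - 42*I)/(b*(b - I))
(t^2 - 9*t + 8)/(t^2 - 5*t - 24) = (t - 1)/(t + 3)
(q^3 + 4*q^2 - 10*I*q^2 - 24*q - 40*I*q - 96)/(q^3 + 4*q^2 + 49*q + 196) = (q^2 - 10*I*q - 24)/(q^2 + 49)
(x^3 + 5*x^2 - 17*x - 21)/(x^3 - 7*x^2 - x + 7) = (x^2 + 4*x - 21)/(x^2 - 8*x + 7)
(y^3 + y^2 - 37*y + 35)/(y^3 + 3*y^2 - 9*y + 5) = (y^2 + 2*y - 35)/(y^2 + 4*y - 5)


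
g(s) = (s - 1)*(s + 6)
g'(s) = 2*s + 5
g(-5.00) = -6.00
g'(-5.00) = -5.00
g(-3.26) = -11.67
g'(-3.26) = -1.52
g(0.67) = -2.20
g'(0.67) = 6.34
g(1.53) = 3.99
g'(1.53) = 8.06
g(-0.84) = -9.49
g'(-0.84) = 3.32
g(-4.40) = -8.64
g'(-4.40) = -3.80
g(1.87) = 6.85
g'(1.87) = 8.74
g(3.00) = 18.00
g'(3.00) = 11.00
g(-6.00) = 0.00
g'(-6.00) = -7.00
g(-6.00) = 0.00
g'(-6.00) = -7.00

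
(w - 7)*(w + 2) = w^2 - 5*w - 14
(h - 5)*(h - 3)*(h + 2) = h^3 - 6*h^2 - h + 30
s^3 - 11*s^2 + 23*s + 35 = (s - 7)*(s - 5)*(s + 1)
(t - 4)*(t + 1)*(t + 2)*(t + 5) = t^4 + 4*t^3 - 15*t^2 - 58*t - 40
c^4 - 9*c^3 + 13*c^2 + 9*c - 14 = (c - 7)*(c - 2)*(c - 1)*(c + 1)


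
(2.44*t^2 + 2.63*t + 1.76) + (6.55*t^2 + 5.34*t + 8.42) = 8.99*t^2 + 7.97*t + 10.18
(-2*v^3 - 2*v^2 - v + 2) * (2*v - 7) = -4*v^4 + 10*v^3 + 12*v^2 + 11*v - 14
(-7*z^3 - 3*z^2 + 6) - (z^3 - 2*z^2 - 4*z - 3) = -8*z^3 - z^2 + 4*z + 9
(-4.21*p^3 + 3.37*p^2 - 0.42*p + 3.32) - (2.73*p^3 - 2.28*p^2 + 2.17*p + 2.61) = -6.94*p^3 + 5.65*p^2 - 2.59*p + 0.71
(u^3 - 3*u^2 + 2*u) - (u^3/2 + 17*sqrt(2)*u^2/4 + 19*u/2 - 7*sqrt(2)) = u^3/2 - 17*sqrt(2)*u^2/4 - 3*u^2 - 15*u/2 + 7*sqrt(2)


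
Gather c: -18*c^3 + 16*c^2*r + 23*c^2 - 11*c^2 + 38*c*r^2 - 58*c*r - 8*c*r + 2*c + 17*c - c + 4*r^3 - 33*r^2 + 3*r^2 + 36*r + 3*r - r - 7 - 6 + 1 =-18*c^3 + c^2*(16*r + 12) + c*(38*r^2 - 66*r + 18) + 4*r^3 - 30*r^2 + 38*r - 12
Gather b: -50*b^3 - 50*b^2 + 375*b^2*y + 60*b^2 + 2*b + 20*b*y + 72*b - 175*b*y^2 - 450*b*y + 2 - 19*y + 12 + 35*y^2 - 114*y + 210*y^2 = -50*b^3 + b^2*(375*y + 10) + b*(-175*y^2 - 430*y + 74) + 245*y^2 - 133*y + 14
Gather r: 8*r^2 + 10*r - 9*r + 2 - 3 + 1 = 8*r^2 + r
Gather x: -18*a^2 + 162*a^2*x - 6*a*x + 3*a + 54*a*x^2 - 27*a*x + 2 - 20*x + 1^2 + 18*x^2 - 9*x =-18*a^2 + 3*a + x^2*(54*a + 18) + x*(162*a^2 - 33*a - 29) + 3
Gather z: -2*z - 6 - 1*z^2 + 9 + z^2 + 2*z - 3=0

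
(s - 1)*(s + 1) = s^2 - 1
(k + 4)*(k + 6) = k^2 + 10*k + 24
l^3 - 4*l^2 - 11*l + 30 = (l - 5)*(l - 2)*(l + 3)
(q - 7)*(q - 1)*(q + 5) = q^3 - 3*q^2 - 33*q + 35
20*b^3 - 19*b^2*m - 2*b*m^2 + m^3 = (-5*b + m)*(-b + m)*(4*b + m)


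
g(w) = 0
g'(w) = 0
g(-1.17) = 0.00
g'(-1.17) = 0.00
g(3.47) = 0.00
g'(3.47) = 0.00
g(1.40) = 0.00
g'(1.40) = 0.00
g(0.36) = 0.00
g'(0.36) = 0.00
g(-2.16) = 0.00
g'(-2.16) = 0.00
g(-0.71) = 0.00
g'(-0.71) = 0.00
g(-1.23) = 0.00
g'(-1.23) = 0.00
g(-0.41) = 0.00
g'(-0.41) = 0.00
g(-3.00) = 0.00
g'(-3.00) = 0.00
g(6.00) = 0.00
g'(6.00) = 0.00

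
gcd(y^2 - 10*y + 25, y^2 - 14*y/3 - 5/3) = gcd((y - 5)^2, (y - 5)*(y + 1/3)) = y - 5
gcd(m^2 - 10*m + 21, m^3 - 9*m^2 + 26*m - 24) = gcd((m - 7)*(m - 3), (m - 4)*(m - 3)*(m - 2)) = m - 3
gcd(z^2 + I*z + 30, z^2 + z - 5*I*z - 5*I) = z - 5*I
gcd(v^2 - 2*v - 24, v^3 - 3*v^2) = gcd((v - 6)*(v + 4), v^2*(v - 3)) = 1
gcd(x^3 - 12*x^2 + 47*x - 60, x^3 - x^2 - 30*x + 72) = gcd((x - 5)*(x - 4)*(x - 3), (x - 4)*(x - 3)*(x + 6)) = x^2 - 7*x + 12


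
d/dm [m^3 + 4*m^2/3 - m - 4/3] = 3*m^2 + 8*m/3 - 1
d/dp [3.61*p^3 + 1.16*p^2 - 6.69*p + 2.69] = 10.83*p^2 + 2.32*p - 6.69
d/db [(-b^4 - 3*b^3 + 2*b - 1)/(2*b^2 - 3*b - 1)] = (-4*b^5 + 3*b^4 + 22*b^3 + 5*b^2 + 4*b - 5)/(4*b^4 - 12*b^3 + 5*b^2 + 6*b + 1)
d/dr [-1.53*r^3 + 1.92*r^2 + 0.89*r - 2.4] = -4.59*r^2 + 3.84*r + 0.89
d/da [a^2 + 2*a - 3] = 2*a + 2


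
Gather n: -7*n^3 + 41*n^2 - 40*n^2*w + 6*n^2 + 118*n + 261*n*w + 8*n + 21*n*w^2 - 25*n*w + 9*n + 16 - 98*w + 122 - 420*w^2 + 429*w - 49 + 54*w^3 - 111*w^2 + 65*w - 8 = -7*n^3 + n^2*(47 - 40*w) + n*(21*w^2 + 236*w + 135) + 54*w^3 - 531*w^2 + 396*w + 81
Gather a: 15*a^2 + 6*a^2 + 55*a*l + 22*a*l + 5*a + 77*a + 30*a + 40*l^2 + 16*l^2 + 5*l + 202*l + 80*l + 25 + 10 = 21*a^2 + a*(77*l + 112) + 56*l^2 + 287*l + 35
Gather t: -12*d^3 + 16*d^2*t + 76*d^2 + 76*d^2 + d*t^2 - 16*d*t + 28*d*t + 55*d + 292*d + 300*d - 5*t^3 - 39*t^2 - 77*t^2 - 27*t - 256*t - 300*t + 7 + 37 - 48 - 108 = -12*d^3 + 152*d^2 + 647*d - 5*t^3 + t^2*(d - 116) + t*(16*d^2 + 12*d - 583) - 112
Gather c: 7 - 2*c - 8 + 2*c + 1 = 0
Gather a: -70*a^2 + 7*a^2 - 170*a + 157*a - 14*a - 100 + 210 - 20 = -63*a^2 - 27*a + 90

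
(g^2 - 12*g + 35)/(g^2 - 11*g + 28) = (g - 5)/(g - 4)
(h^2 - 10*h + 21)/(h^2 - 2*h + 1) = (h^2 - 10*h + 21)/(h^2 - 2*h + 1)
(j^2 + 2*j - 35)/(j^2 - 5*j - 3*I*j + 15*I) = (j + 7)/(j - 3*I)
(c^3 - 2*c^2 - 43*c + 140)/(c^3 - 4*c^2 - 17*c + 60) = (c^2 + 3*c - 28)/(c^2 + c - 12)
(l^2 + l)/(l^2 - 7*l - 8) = l/(l - 8)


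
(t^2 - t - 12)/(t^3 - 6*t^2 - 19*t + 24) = (t - 4)/(t^2 - 9*t + 8)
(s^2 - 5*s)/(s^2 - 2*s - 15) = s/(s + 3)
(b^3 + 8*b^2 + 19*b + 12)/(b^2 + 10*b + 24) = (b^2 + 4*b + 3)/(b + 6)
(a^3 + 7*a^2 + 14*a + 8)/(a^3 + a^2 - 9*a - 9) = (a^2 + 6*a + 8)/(a^2 - 9)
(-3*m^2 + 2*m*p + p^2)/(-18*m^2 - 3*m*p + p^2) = (-m + p)/(-6*m + p)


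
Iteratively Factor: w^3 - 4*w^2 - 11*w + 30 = (w - 2)*(w^2 - 2*w - 15) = (w - 2)*(w + 3)*(w - 5)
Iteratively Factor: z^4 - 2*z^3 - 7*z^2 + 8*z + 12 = (z - 2)*(z^3 - 7*z - 6) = (z - 2)*(z + 2)*(z^2 - 2*z - 3) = (z - 2)*(z + 1)*(z + 2)*(z - 3)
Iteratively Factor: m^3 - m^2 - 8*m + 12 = (m + 3)*(m^2 - 4*m + 4) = (m - 2)*(m + 3)*(m - 2)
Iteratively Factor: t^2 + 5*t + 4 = (t + 4)*(t + 1)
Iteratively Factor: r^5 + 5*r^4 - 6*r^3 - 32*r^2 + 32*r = (r - 2)*(r^4 + 7*r^3 + 8*r^2 - 16*r) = (r - 2)*(r - 1)*(r^3 + 8*r^2 + 16*r) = (r - 2)*(r - 1)*(r + 4)*(r^2 + 4*r) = (r - 2)*(r - 1)*(r + 4)^2*(r)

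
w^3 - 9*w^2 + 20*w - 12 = (w - 6)*(w - 2)*(w - 1)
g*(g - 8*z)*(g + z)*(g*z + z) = g^4*z - 7*g^3*z^2 + g^3*z - 8*g^2*z^3 - 7*g^2*z^2 - 8*g*z^3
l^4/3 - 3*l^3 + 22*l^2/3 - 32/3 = (l/3 + 1/3)*(l - 4)^2*(l - 2)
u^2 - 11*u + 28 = (u - 7)*(u - 4)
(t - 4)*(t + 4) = t^2 - 16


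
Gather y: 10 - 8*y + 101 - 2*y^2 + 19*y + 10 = -2*y^2 + 11*y + 121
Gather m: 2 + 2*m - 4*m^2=-4*m^2 + 2*m + 2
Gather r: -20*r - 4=-20*r - 4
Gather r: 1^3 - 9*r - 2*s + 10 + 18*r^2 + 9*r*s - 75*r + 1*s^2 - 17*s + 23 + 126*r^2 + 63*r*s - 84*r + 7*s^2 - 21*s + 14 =144*r^2 + r*(72*s - 168) + 8*s^2 - 40*s + 48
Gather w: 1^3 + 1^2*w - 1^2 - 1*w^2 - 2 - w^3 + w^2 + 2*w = -w^3 + 3*w - 2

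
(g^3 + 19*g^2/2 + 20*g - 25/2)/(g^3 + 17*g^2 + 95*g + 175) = (g - 1/2)/(g + 7)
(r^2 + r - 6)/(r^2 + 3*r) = (r - 2)/r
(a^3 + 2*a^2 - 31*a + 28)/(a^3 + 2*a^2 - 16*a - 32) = (a^2 + 6*a - 7)/(a^2 + 6*a + 8)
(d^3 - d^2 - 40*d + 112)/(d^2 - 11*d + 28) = (d^2 + 3*d - 28)/(d - 7)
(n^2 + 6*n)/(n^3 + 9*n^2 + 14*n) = (n + 6)/(n^2 + 9*n + 14)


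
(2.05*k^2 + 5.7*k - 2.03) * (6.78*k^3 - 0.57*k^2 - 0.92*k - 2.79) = 13.899*k^5 + 37.4775*k^4 - 18.8984*k^3 - 9.8064*k^2 - 14.0354*k + 5.6637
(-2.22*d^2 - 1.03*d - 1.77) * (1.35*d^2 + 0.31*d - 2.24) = -2.997*d^4 - 2.0787*d^3 + 2.264*d^2 + 1.7585*d + 3.9648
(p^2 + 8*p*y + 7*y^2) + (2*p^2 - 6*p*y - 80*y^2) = 3*p^2 + 2*p*y - 73*y^2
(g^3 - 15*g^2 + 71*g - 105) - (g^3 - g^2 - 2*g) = -14*g^2 + 73*g - 105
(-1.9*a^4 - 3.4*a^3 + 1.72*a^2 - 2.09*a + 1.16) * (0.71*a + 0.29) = -1.349*a^5 - 2.965*a^4 + 0.2352*a^3 - 0.9851*a^2 + 0.2175*a + 0.3364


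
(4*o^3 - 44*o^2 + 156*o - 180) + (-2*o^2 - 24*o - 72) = 4*o^3 - 46*o^2 + 132*o - 252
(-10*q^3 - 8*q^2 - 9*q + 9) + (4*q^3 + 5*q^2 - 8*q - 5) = -6*q^3 - 3*q^2 - 17*q + 4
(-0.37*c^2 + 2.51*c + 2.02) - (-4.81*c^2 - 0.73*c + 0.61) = 4.44*c^2 + 3.24*c + 1.41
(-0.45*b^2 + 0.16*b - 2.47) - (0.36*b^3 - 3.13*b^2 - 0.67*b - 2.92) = -0.36*b^3 + 2.68*b^2 + 0.83*b + 0.45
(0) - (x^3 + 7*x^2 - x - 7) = -x^3 - 7*x^2 + x + 7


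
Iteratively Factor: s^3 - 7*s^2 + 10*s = (s - 5)*(s^2 - 2*s) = s*(s - 5)*(s - 2)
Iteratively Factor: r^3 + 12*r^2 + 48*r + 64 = (r + 4)*(r^2 + 8*r + 16) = (r + 4)^2*(r + 4)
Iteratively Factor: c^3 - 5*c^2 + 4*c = (c - 1)*(c^2 - 4*c) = (c - 4)*(c - 1)*(c)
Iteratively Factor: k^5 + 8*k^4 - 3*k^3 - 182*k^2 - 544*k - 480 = (k + 3)*(k^4 + 5*k^3 - 18*k^2 - 128*k - 160) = (k + 3)*(k + 4)*(k^3 + k^2 - 22*k - 40) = (k + 3)*(k + 4)^2*(k^2 - 3*k - 10) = (k - 5)*(k + 3)*(k + 4)^2*(k + 2)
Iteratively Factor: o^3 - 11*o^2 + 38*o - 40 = (o - 5)*(o^2 - 6*o + 8) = (o - 5)*(o - 4)*(o - 2)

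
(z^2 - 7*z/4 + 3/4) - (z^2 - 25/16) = 37/16 - 7*z/4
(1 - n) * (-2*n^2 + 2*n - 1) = 2*n^3 - 4*n^2 + 3*n - 1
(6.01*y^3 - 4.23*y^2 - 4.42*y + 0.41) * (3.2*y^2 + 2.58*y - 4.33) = 19.232*y^5 + 1.9698*y^4 - 51.0807*y^3 + 8.2243*y^2 + 20.1964*y - 1.7753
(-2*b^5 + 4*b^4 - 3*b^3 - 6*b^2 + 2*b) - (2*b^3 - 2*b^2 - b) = -2*b^5 + 4*b^4 - 5*b^3 - 4*b^2 + 3*b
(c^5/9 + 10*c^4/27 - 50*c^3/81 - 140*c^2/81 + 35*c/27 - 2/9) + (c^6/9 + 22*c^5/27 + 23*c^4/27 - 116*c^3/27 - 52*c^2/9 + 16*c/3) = c^6/9 + 25*c^5/27 + 11*c^4/9 - 398*c^3/81 - 608*c^2/81 + 179*c/27 - 2/9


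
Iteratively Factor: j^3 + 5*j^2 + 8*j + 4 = (j + 1)*(j^2 + 4*j + 4) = (j + 1)*(j + 2)*(j + 2)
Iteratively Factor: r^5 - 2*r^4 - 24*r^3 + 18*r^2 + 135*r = (r)*(r^4 - 2*r^3 - 24*r^2 + 18*r + 135) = r*(r + 3)*(r^3 - 5*r^2 - 9*r + 45) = r*(r - 5)*(r + 3)*(r^2 - 9) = r*(r - 5)*(r + 3)^2*(r - 3)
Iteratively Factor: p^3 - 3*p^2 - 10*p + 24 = (p - 4)*(p^2 + p - 6) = (p - 4)*(p + 3)*(p - 2)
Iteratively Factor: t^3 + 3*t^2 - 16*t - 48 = (t + 3)*(t^2 - 16) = (t + 3)*(t + 4)*(t - 4)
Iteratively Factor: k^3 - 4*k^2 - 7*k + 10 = (k - 5)*(k^2 + k - 2) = (k - 5)*(k + 2)*(k - 1)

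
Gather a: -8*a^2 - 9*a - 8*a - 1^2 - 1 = -8*a^2 - 17*a - 2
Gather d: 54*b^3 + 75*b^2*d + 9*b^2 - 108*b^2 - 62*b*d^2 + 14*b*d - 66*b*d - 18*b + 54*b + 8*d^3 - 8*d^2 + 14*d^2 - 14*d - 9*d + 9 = 54*b^3 - 99*b^2 + 36*b + 8*d^3 + d^2*(6 - 62*b) + d*(75*b^2 - 52*b - 23) + 9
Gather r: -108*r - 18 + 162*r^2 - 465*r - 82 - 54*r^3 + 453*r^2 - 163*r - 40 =-54*r^3 + 615*r^2 - 736*r - 140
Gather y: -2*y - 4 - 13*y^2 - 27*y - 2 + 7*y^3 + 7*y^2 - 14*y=7*y^3 - 6*y^2 - 43*y - 6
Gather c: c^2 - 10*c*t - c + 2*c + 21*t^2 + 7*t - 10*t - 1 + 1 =c^2 + c*(1 - 10*t) + 21*t^2 - 3*t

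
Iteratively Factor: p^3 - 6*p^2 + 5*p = (p - 5)*(p^2 - p) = (p - 5)*(p - 1)*(p)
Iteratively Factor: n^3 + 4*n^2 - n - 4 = (n + 4)*(n^2 - 1) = (n - 1)*(n + 4)*(n + 1)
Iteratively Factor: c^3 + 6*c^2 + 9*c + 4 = (c + 1)*(c^2 + 5*c + 4) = (c + 1)^2*(c + 4)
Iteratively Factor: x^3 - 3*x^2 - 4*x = (x + 1)*(x^2 - 4*x) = x*(x + 1)*(x - 4)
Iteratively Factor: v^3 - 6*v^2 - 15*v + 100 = (v + 4)*(v^2 - 10*v + 25) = (v - 5)*(v + 4)*(v - 5)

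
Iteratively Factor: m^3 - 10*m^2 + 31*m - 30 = (m - 3)*(m^2 - 7*m + 10) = (m - 5)*(m - 3)*(m - 2)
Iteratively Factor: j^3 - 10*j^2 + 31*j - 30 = (j - 3)*(j^2 - 7*j + 10) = (j - 3)*(j - 2)*(j - 5)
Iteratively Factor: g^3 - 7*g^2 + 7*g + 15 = (g - 5)*(g^2 - 2*g - 3) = (g - 5)*(g + 1)*(g - 3)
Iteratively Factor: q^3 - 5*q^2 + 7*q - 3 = (q - 1)*(q^2 - 4*q + 3) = (q - 3)*(q - 1)*(q - 1)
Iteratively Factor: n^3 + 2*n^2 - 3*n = (n + 3)*(n^2 - n) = n*(n + 3)*(n - 1)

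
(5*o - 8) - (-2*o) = 7*o - 8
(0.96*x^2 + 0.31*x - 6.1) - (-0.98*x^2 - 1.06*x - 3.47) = 1.94*x^2 + 1.37*x - 2.63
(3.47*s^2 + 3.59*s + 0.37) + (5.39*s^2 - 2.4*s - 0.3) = 8.86*s^2 + 1.19*s + 0.07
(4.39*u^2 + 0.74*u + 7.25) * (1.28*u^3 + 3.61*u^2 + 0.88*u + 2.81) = 5.6192*u^5 + 16.7951*u^4 + 15.8146*u^3 + 39.1596*u^2 + 8.4594*u + 20.3725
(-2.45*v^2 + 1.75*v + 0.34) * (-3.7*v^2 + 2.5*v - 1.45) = 9.065*v^4 - 12.6*v^3 + 6.6695*v^2 - 1.6875*v - 0.493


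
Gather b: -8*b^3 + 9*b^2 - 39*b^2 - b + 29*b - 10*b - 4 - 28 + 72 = -8*b^3 - 30*b^2 + 18*b + 40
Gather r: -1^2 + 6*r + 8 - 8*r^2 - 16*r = -8*r^2 - 10*r + 7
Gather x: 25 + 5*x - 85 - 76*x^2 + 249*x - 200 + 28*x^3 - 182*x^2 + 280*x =28*x^3 - 258*x^2 + 534*x - 260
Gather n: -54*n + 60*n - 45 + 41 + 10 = 6*n + 6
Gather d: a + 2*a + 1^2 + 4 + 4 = 3*a + 9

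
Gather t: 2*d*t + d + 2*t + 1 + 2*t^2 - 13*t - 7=d + 2*t^2 + t*(2*d - 11) - 6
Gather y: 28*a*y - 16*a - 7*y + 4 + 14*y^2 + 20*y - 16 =-16*a + 14*y^2 + y*(28*a + 13) - 12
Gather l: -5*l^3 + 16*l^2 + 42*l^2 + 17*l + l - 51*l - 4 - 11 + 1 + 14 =-5*l^3 + 58*l^2 - 33*l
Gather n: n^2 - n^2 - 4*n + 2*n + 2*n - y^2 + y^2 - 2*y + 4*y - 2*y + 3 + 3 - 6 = 0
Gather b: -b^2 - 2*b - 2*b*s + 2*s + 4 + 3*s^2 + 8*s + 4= -b^2 + b*(-2*s - 2) + 3*s^2 + 10*s + 8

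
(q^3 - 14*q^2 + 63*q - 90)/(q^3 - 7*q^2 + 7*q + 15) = (q - 6)/(q + 1)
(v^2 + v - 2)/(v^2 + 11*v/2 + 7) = 2*(v - 1)/(2*v + 7)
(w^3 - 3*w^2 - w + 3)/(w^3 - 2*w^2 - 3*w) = (w - 1)/w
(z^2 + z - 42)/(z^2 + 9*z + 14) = (z - 6)/(z + 2)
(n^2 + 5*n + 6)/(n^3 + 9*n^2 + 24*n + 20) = (n + 3)/(n^2 + 7*n + 10)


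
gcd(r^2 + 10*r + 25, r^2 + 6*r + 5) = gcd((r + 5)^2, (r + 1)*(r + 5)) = r + 5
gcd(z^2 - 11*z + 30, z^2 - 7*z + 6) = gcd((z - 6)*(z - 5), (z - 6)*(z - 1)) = z - 6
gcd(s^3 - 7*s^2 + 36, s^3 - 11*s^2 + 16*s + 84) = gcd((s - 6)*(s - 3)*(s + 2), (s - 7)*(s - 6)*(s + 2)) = s^2 - 4*s - 12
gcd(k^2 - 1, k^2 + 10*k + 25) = 1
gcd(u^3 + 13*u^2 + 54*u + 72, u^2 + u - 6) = u + 3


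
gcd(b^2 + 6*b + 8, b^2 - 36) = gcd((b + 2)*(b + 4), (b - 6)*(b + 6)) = 1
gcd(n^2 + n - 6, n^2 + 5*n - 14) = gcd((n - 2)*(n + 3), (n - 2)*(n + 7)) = n - 2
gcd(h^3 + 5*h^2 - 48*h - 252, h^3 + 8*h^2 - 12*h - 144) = h^2 + 12*h + 36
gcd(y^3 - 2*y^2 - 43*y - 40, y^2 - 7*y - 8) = y^2 - 7*y - 8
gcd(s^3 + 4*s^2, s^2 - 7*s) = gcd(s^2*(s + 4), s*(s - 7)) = s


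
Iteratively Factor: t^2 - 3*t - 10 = (t - 5)*(t + 2)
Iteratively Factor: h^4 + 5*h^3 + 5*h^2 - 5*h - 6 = (h + 1)*(h^3 + 4*h^2 + h - 6) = (h + 1)*(h + 3)*(h^2 + h - 2) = (h - 1)*(h + 1)*(h + 3)*(h + 2)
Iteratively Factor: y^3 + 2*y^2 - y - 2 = (y + 1)*(y^2 + y - 2) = (y - 1)*(y + 1)*(y + 2)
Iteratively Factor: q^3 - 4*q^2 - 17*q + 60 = (q + 4)*(q^2 - 8*q + 15) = (q - 3)*(q + 4)*(q - 5)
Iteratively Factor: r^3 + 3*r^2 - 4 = (r + 2)*(r^2 + r - 2) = (r - 1)*(r + 2)*(r + 2)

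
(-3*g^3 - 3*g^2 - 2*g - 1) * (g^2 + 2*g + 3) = -3*g^5 - 9*g^4 - 17*g^3 - 14*g^2 - 8*g - 3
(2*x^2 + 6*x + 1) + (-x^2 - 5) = x^2 + 6*x - 4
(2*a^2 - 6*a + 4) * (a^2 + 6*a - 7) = 2*a^4 + 6*a^3 - 46*a^2 + 66*a - 28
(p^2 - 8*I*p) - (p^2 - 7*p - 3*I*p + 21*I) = 7*p - 5*I*p - 21*I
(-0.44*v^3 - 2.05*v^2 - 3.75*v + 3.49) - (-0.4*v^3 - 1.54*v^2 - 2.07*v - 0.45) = -0.04*v^3 - 0.51*v^2 - 1.68*v + 3.94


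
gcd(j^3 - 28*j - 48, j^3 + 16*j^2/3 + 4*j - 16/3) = j^2 + 6*j + 8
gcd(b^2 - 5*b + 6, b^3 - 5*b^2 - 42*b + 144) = b - 3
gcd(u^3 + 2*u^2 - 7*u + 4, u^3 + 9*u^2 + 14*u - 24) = u^2 + 3*u - 4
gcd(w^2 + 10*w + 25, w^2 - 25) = w + 5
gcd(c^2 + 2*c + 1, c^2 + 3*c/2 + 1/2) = c + 1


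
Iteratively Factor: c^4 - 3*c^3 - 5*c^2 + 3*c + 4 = (c + 1)*(c^3 - 4*c^2 - c + 4) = (c + 1)^2*(c^2 - 5*c + 4) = (c - 1)*(c + 1)^2*(c - 4)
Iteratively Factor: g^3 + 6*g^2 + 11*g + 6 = (g + 3)*(g^2 + 3*g + 2) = (g + 1)*(g + 3)*(g + 2)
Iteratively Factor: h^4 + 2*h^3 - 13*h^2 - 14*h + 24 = (h + 2)*(h^3 - 13*h + 12) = (h - 1)*(h + 2)*(h^2 + h - 12) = (h - 3)*(h - 1)*(h + 2)*(h + 4)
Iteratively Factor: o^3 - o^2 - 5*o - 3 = (o + 1)*(o^2 - 2*o - 3) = (o + 1)^2*(o - 3)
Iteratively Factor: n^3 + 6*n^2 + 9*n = (n + 3)*(n^2 + 3*n) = n*(n + 3)*(n + 3)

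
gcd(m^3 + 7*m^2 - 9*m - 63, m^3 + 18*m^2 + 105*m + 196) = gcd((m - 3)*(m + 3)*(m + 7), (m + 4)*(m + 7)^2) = m + 7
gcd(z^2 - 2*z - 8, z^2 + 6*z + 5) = 1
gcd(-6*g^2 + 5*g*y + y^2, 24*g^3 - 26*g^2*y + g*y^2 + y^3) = -6*g^2 + 5*g*y + y^2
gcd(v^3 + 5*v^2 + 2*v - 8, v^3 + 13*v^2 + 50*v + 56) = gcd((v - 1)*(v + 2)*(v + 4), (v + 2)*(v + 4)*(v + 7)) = v^2 + 6*v + 8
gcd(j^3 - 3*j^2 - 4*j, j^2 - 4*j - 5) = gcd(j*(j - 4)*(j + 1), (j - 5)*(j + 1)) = j + 1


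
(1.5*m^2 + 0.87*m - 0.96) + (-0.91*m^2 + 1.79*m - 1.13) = 0.59*m^2 + 2.66*m - 2.09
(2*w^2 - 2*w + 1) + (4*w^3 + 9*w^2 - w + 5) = 4*w^3 + 11*w^2 - 3*w + 6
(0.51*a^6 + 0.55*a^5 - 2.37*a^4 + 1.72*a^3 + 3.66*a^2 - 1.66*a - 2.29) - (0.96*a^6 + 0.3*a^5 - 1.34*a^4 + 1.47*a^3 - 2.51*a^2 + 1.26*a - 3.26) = -0.45*a^6 + 0.25*a^5 - 1.03*a^4 + 0.25*a^3 + 6.17*a^2 - 2.92*a + 0.97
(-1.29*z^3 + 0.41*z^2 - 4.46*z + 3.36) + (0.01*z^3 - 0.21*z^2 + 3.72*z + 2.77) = -1.28*z^3 + 0.2*z^2 - 0.74*z + 6.13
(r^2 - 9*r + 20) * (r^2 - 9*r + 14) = r^4 - 18*r^3 + 115*r^2 - 306*r + 280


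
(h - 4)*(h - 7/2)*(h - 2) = h^3 - 19*h^2/2 + 29*h - 28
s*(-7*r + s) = -7*r*s + s^2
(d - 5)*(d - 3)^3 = d^4 - 14*d^3 + 72*d^2 - 162*d + 135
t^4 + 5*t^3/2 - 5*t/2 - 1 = (t - 1)*(t + 1/2)*(t + 1)*(t + 2)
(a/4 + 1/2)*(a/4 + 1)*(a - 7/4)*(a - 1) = a^4/16 + 13*a^3/64 - 27*a^2/64 - 23*a/32 + 7/8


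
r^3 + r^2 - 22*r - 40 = (r - 5)*(r + 2)*(r + 4)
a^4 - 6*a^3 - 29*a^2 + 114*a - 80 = (a - 8)*(a - 2)*(a - 1)*(a + 5)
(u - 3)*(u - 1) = u^2 - 4*u + 3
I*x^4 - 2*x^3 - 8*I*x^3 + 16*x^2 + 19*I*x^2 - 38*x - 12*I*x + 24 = (x - 4)*(x - 3)*(x + 2*I)*(I*x - I)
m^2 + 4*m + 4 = (m + 2)^2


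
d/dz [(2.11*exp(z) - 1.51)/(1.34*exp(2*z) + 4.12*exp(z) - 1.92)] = (-2.8274*exp(2*z) + 4.0468*exp(z) + 2.17)*exp(z)/(1.7956*exp(4*z) + 11.0416*exp(3*z) + 11.8288*exp(2*z) - 15.8208*exp(z) + 3.6864)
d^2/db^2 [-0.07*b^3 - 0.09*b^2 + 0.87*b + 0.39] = -0.42*b - 0.18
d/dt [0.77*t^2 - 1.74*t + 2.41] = 1.54*t - 1.74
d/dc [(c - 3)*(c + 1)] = 2*c - 2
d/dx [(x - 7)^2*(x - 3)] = (x - 7)*(3*x - 13)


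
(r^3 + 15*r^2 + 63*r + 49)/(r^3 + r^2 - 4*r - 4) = (r^2 + 14*r + 49)/(r^2 - 4)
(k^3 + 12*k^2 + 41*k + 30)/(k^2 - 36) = (k^2 + 6*k + 5)/(k - 6)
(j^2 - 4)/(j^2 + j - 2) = (j - 2)/(j - 1)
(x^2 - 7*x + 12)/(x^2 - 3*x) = (x - 4)/x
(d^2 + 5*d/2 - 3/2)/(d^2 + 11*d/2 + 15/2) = (2*d - 1)/(2*d + 5)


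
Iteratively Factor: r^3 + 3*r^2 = (r + 3)*(r^2) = r*(r + 3)*(r)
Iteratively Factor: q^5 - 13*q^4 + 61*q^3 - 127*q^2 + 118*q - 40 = (q - 1)*(q^4 - 12*q^3 + 49*q^2 - 78*q + 40) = (q - 1)^2*(q^3 - 11*q^2 + 38*q - 40) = (q - 5)*(q - 1)^2*(q^2 - 6*q + 8) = (q - 5)*(q - 4)*(q - 1)^2*(q - 2)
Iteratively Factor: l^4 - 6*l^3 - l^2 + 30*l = (l + 2)*(l^3 - 8*l^2 + 15*l) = (l - 3)*(l + 2)*(l^2 - 5*l) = l*(l - 3)*(l + 2)*(l - 5)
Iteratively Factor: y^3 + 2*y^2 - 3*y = (y - 1)*(y^2 + 3*y) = y*(y - 1)*(y + 3)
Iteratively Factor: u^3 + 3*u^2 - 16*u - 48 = (u + 3)*(u^2 - 16) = (u + 3)*(u + 4)*(u - 4)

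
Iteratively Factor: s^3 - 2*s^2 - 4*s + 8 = (s - 2)*(s^2 - 4) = (s - 2)*(s + 2)*(s - 2)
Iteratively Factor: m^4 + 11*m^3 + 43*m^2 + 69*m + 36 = (m + 3)*(m^3 + 8*m^2 + 19*m + 12) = (m + 3)^2*(m^2 + 5*m + 4) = (m + 1)*(m + 3)^2*(m + 4)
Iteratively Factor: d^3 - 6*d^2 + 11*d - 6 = (d - 1)*(d^2 - 5*d + 6) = (d - 2)*(d - 1)*(d - 3)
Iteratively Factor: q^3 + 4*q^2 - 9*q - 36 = (q + 4)*(q^2 - 9) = (q - 3)*(q + 4)*(q + 3)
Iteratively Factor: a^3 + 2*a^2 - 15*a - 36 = (a - 4)*(a^2 + 6*a + 9) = (a - 4)*(a + 3)*(a + 3)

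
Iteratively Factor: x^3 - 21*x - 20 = (x + 1)*(x^2 - x - 20) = (x - 5)*(x + 1)*(x + 4)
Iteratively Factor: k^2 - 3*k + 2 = (k - 2)*(k - 1)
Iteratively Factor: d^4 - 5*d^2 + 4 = (d + 2)*(d^3 - 2*d^2 - d + 2) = (d - 2)*(d + 2)*(d^2 - 1) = (d - 2)*(d + 1)*(d + 2)*(d - 1)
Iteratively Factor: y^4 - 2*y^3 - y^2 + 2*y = (y)*(y^3 - 2*y^2 - y + 2) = y*(y - 2)*(y^2 - 1) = y*(y - 2)*(y - 1)*(y + 1)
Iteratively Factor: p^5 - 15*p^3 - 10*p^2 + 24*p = (p + 2)*(p^4 - 2*p^3 - 11*p^2 + 12*p) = p*(p + 2)*(p^3 - 2*p^2 - 11*p + 12) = p*(p - 4)*(p + 2)*(p^2 + 2*p - 3) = p*(p - 4)*(p - 1)*(p + 2)*(p + 3)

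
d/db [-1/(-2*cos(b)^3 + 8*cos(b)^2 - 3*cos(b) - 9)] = (6*cos(b)^2 - 16*cos(b) + 3)*sin(b)/((cos(b) - 3)^2*(2*cos(b) - cos(2*b) + 2)^2)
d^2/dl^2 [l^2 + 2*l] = 2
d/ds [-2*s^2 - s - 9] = -4*s - 1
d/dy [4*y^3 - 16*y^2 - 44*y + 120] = 12*y^2 - 32*y - 44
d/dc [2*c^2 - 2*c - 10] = 4*c - 2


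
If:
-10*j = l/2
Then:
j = -l/20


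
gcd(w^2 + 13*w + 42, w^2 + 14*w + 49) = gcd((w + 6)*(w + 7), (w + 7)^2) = w + 7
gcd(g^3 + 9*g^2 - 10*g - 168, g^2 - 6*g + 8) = g - 4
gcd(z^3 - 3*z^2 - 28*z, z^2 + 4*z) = z^2 + 4*z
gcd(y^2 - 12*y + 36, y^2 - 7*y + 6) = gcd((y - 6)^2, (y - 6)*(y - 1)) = y - 6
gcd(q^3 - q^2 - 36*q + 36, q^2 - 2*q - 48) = q + 6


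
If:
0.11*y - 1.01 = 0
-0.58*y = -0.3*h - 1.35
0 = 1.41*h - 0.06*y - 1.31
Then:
No Solution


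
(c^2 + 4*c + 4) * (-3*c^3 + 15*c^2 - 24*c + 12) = -3*c^5 + 3*c^4 + 24*c^3 - 24*c^2 - 48*c + 48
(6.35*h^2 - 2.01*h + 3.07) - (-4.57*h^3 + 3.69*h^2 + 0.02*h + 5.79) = 4.57*h^3 + 2.66*h^2 - 2.03*h - 2.72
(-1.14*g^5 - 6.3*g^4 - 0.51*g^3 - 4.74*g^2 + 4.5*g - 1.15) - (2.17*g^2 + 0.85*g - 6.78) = -1.14*g^5 - 6.3*g^4 - 0.51*g^3 - 6.91*g^2 + 3.65*g + 5.63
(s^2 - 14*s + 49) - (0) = s^2 - 14*s + 49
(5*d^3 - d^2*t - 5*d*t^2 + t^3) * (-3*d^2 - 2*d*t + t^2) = -15*d^5 - 7*d^4*t + 22*d^3*t^2 + 6*d^2*t^3 - 7*d*t^4 + t^5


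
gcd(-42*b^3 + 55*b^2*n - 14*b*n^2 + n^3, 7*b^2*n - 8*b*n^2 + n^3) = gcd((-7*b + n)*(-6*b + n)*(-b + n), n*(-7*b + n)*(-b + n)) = 7*b^2 - 8*b*n + n^2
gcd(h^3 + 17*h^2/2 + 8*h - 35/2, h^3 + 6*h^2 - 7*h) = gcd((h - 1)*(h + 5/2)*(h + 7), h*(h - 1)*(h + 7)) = h^2 + 6*h - 7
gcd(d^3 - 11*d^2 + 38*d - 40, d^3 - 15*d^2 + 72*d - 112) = d - 4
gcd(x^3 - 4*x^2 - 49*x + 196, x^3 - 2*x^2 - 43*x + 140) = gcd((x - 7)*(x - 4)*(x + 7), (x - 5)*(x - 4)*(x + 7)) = x^2 + 3*x - 28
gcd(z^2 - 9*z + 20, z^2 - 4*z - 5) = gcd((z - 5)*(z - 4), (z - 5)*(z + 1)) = z - 5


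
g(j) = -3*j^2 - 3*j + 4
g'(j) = -6*j - 3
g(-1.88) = -0.96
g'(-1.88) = 8.28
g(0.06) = 3.81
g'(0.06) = -3.36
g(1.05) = -2.46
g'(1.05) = -9.30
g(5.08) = -88.66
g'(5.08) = -33.48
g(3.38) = -40.41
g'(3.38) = -23.28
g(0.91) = -1.21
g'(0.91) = -8.46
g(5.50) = -103.25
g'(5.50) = -36.00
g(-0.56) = 4.74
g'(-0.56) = 0.36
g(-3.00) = -14.00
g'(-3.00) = 15.00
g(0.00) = 4.00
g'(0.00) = -3.00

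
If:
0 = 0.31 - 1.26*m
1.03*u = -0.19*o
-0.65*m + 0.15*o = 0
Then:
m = 0.25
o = 1.07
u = -0.20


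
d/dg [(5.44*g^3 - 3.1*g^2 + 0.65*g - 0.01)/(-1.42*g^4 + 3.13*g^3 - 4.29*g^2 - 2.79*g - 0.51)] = (7.7248*g^6 - 8.80400000000001*g^5 - 10.8656*g^4 - 34.481*g^3 + 3.2082*g^2 + 3.0762*g - 0.3594)/(2.0164*g^8 - 8.8892*g^7 + 21.9805*g^6 - 18.9318*g^5 + 2.3871*g^4 + 20.7456*g^3 + 12.1599*g^2 + 2.8458*g + 0.2601)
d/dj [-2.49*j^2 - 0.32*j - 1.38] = -4.98*j - 0.32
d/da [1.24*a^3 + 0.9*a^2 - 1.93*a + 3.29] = 3.72*a^2 + 1.8*a - 1.93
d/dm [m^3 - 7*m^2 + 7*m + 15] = 3*m^2 - 14*m + 7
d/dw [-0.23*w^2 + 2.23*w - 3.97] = 2.23 - 0.46*w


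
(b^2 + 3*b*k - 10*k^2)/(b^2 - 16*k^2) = (b^2 + 3*b*k - 10*k^2)/(b^2 - 16*k^2)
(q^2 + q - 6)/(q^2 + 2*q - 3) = (q - 2)/(q - 1)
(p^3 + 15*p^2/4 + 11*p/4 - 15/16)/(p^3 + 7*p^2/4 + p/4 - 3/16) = (2*p + 5)/(2*p + 1)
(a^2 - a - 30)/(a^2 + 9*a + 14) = (a^2 - a - 30)/(a^2 + 9*a + 14)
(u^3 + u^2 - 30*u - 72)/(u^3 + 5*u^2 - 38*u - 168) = (u + 3)/(u + 7)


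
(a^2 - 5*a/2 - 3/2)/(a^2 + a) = (2*a^2 - 5*a - 3)/(2*a*(a + 1))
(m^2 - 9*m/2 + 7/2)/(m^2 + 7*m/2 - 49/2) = (m - 1)/(m + 7)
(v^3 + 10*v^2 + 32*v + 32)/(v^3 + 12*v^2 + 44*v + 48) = (v + 4)/(v + 6)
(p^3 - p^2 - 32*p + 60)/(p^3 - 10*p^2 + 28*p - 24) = (p^2 + p - 30)/(p^2 - 8*p + 12)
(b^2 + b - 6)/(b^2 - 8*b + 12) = (b + 3)/(b - 6)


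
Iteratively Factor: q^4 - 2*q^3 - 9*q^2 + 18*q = (q - 2)*(q^3 - 9*q) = q*(q - 2)*(q^2 - 9) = q*(q - 2)*(q + 3)*(q - 3)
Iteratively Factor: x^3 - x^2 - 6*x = (x - 3)*(x^2 + 2*x) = (x - 3)*(x + 2)*(x)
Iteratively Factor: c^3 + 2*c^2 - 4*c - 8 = (c - 2)*(c^2 + 4*c + 4) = (c - 2)*(c + 2)*(c + 2)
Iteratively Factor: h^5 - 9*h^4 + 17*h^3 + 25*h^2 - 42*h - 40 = (h - 5)*(h^4 - 4*h^3 - 3*h^2 + 10*h + 8) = (h - 5)*(h + 1)*(h^3 - 5*h^2 + 2*h + 8) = (h - 5)*(h - 2)*(h + 1)*(h^2 - 3*h - 4) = (h - 5)*(h - 4)*(h - 2)*(h + 1)*(h + 1)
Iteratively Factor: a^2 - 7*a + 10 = (a - 2)*(a - 5)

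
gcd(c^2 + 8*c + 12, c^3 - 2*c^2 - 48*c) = c + 6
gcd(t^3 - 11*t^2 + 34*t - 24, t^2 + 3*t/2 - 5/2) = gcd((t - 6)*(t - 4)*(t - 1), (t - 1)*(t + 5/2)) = t - 1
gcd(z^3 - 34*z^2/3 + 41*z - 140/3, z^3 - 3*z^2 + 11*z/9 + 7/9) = z - 7/3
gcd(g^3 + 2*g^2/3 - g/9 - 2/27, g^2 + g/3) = g + 1/3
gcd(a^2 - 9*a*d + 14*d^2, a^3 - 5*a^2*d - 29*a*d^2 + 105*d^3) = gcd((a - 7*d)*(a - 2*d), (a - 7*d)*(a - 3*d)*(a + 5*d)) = a - 7*d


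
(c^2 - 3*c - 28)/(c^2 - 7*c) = (c + 4)/c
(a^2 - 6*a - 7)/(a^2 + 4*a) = (a^2 - 6*a - 7)/(a*(a + 4))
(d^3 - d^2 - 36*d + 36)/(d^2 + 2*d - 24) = (d^2 - 7*d + 6)/(d - 4)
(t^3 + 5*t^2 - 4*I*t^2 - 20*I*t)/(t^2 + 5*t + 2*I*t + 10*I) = t*(t - 4*I)/(t + 2*I)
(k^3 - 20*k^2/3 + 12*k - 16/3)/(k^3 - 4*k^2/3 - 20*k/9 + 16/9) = 3*(k - 4)/(3*k + 4)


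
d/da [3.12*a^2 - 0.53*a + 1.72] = 6.24*a - 0.53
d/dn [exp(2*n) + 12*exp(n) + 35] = 2*(exp(n) + 6)*exp(n)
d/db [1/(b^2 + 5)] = -2*b/(b^2 + 5)^2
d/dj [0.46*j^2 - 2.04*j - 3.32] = 0.92*j - 2.04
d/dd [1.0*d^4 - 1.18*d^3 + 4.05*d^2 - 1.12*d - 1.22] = 4.0*d^3 - 3.54*d^2 + 8.1*d - 1.12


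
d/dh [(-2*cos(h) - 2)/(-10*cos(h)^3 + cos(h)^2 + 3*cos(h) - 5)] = 2*(-3*sin(h) + 16*sin(2*h) + 29*sin(3*h) + 10*sin(4*h))/(-9*cos(h) + cos(2*h) - 5*cos(3*h) - 9)^2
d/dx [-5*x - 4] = -5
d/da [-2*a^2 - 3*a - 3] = -4*a - 3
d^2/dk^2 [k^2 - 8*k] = 2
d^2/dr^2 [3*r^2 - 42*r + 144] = 6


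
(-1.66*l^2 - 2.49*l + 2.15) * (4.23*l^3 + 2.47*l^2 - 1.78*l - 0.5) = -7.0218*l^5 - 14.6329*l^4 + 5.899*l^3 + 10.5727*l^2 - 2.582*l - 1.075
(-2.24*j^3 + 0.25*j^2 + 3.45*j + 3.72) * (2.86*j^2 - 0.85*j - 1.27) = -6.4064*j^5 + 2.619*j^4 + 12.4993*j^3 + 7.3892*j^2 - 7.5435*j - 4.7244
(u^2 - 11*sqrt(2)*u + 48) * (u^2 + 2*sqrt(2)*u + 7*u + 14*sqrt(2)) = u^4 - 9*sqrt(2)*u^3 + 7*u^3 - 63*sqrt(2)*u^2 + 4*u^2 + 28*u + 96*sqrt(2)*u + 672*sqrt(2)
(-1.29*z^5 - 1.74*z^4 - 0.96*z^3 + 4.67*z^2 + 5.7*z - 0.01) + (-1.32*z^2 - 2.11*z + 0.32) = -1.29*z^5 - 1.74*z^4 - 0.96*z^3 + 3.35*z^2 + 3.59*z + 0.31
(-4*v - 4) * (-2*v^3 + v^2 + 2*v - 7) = 8*v^4 + 4*v^3 - 12*v^2 + 20*v + 28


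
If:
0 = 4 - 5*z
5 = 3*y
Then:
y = 5/3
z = 4/5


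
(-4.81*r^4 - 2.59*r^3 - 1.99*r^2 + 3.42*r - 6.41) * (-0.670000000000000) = 3.2227*r^4 + 1.7353*r^3 + 1.3333*r^2 - 2.2914*r + 4.2947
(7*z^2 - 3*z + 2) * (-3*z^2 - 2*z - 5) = -21*z^4 - 5*z^3 - 35*z^2 + 11*z - 10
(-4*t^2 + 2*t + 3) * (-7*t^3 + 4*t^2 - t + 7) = 28*t^5 - 30*t^4 - 9*t^3 - 18*t^2 + 11*t + 21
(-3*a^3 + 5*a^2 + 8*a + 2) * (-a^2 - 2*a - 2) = 3*a^5 + a^4 - 12*a^3 - 28*a^2 - 20*a - 4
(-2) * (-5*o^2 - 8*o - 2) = 10*o^2 + 16*o + 4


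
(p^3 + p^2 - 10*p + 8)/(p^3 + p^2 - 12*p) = (p^2 - 3*p + 2)/(p*(p - 3))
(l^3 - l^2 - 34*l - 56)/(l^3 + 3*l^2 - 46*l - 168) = (l + 2)/(l + 6)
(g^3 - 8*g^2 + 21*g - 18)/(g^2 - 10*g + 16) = (g^2 - 6*g + 9)/(g - 8)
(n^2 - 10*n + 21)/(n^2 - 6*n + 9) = (n - 7)/(n - 3)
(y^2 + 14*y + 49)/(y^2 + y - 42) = (y + 7)/(y - 6)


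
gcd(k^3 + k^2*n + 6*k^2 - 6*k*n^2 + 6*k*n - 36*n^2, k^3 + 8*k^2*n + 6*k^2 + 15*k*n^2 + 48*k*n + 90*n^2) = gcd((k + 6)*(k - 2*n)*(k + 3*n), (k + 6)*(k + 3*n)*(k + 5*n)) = k^2 + 3*k*n + 6*k + 18*n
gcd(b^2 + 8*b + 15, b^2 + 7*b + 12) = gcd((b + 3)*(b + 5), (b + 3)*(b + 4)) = b + 3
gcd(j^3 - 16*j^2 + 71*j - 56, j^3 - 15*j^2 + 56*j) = j^2 - 15*j + 56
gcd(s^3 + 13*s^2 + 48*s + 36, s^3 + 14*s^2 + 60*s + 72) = s^2 + 12*s + 36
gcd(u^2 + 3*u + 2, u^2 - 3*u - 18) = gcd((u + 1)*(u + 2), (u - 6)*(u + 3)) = 1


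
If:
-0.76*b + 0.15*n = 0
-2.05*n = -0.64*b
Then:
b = 0.00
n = 0.00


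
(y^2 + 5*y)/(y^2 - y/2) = 2*(y + 5)/(2*y - 1)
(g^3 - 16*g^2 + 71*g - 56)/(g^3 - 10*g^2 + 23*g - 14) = (g - 8)/(g - 2)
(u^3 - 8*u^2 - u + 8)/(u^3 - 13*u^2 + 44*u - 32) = (u + 1)/(u - 4)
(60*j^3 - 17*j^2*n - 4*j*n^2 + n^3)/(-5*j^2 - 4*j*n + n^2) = (-12*j^2 + j*n + n^2)/(j + n)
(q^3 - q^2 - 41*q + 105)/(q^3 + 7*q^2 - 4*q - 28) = (q^2 - 8*q + 15)/(q^2 - 4)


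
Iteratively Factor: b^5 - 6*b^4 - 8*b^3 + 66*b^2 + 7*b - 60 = (b + 3)*(b^4 - 9*b^3 + 19*b^2 + 9*b - 20) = (b - 4)*(b + 3)*(b^3 - 5*b^2 - b + 5) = (b - 4)*(b + 1)*(b + 3)*(b^2 - 6*b + 5) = (b - 4)*(b - 1)*(b + 1)*(b + 3)*(b - 5)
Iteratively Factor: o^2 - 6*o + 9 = (o - 3)*(o - 3)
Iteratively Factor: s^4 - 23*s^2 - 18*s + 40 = (s + 4)*(s^3 - 4*s^2 - 7*s + 10) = (s - 5)*(s + 4)*(s^2 + s - 2) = (s - 5)*(s + 2)*(s + 4)*(s - 1)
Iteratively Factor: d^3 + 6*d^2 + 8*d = (d + 4)*(d^2 + 2*d) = d*(d + 4)*(d + 2)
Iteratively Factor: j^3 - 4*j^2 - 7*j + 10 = (j - 1)*(j^2 - 3*j - 10) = (j - 5)*(j - 1)*(j + 2)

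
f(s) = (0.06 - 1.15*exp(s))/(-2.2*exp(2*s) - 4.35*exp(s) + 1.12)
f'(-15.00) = 0.00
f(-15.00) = 0.05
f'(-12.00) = 0.00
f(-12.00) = 0.05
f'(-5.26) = -0.00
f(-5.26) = 0.05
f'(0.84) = -0.08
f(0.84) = 0.13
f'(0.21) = -0.10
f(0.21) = 0.18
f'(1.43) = -0.06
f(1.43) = 0.09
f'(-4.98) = -0.01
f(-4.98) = 0.05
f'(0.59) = -0.08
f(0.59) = 0.15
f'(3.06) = -0.02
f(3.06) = 0.02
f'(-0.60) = -0.24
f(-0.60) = 0.30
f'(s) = (0.06 - 1.15*exp(s))*(4.4*exp(2*s) + 4.35*exp(s))/(-2.2*exp(2*s) - 4.35*exp(s) + 1.12)^2 - 1.15*exp(s)/(-2.2*exp(2*s) - 4.35*exp(s) + 1.12) = (-2.53*exp(2*s) + 0.264*exp(s) - 1.027)*exp(s)/(4.84*exp(4*s) + 19.14*exp(3*s) + 13.9945*exp(2*s) - 9.744*exp(s) + 1.2544)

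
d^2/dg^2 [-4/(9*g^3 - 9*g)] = 8*(3*g^2*(g^2 - 1) - (3*g^2 - 1)^2)/(9*g^3*(g^2 - 1)^3)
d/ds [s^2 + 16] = 2*s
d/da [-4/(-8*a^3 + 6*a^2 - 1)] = 48*a*(1 - 2*a)/(8*a^3 - 6*a^2 + 1)^2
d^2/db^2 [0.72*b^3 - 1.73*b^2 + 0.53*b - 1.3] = 4.32*b - 3.46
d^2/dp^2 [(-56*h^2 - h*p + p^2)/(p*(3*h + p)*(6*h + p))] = 2*(-18144*h^6 - 27216*h^5*p - 16632*h^4*p^2 - 4257*h^3*p^3 - 417*h^2*p^4 - 3*h*p^5 + p^6)/(p^3*(5832*h^6 + 8748*h^5*p + 5346*h^4*p^2 + 1701*h^3*p^3 + 297*h^2*p^4 + 27*h*p^5 + p^6))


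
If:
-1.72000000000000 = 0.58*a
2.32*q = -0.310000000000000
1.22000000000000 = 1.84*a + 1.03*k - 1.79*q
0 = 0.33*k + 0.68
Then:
No Solution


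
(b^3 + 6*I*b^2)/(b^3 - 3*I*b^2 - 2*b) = b*(b + 6*I)/(b^2 - 3*I*b - 2)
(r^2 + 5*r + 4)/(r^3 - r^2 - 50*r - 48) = (r + 4)/(r^2 - 2*r - 48)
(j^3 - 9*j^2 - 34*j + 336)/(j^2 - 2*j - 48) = j - 7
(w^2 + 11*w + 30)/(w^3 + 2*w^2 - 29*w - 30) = (w + 5)/(w^2 - 4*w - 5)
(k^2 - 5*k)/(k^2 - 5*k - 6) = k*(5 - k)/(-k^2 + 5*k + 6)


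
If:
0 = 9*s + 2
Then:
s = -2/9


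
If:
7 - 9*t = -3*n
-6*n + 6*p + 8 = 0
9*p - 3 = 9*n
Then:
No Solution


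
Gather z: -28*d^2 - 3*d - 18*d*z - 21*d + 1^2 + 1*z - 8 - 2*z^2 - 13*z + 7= -28*d^2 - 24*d - 2*z^2 + z*(-18*d - 12)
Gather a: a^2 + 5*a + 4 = a^2 + 5*a + 4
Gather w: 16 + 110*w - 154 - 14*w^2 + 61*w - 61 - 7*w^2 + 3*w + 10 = -21*w^2 + 174*w - 189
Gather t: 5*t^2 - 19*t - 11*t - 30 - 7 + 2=5*t^2 - 30*t - 35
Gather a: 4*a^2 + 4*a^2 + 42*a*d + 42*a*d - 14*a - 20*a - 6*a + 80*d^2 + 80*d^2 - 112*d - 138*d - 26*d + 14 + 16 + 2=8*a^2 + a*(84*d - 40) + 160*d^2 - 276*d + 32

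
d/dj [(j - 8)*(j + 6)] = 2*j - 2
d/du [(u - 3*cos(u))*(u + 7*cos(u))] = -4*u*sin(u) + 2*u + 21*sin(2*u) + 4*cos(u)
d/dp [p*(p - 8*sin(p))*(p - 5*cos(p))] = p*(p - 8*sin(p))*(5*sin(p) + 1) - p*(p - 5*cos(p))*(8*cos(p) - 1) + (p - 8*sin(p))*(p - 5*cos(p))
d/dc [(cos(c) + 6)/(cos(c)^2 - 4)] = (cos(c)^2 + 12*cos(c) + 4)*sin(c)/(cos(c)^2 - 4)^2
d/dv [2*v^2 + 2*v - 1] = 4*v + 2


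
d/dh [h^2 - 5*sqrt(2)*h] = 2*h - 5*sqrt(2)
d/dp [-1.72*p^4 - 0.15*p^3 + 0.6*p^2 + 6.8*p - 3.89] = -6.88*p^3 - 0.45*p^2 + 1.2*p + 6.8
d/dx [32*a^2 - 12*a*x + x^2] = -12*a + 2*x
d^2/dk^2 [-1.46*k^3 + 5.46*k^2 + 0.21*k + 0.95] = 10.92 - 8.76*k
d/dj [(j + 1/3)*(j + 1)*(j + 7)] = 3*j^2 + 50*j/3 + 29/3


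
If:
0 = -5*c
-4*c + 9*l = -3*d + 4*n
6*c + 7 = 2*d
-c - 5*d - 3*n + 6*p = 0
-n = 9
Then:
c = 0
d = 7/2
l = -31/6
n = -9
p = -19/12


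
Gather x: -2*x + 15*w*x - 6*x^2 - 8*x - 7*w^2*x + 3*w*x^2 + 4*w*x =x^2*(3*w - 6) + x*(-7*w^2 + 19*w - 10)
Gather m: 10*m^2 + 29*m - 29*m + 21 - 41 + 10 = 10*m^2 - 10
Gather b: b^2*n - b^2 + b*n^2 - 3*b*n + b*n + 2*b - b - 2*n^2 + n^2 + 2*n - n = b^2*(n - 1) + b*(n^2 - 2*n + 1) - n^2 + n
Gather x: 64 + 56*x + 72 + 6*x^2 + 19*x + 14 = 6*x^2 + 75*x + 150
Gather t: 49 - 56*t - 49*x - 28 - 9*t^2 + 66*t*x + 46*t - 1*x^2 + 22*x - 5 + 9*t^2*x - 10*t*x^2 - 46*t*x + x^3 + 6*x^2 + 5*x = t^2*(9*x - 9) + t*(-10*x^2 + 20*x - 10) + x^3 + 5*x^2 - 22*x + 16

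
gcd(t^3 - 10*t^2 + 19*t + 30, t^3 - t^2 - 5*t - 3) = t + 1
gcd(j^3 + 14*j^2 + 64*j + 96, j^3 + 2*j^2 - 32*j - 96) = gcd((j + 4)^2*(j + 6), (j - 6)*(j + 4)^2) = j^2 + 8*j + 16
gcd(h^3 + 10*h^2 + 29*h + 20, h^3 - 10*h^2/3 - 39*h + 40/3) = h + 5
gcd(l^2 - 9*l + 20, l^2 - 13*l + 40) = l - 5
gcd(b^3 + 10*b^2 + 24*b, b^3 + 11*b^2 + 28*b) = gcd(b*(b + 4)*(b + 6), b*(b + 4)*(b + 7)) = b^2 + 4*b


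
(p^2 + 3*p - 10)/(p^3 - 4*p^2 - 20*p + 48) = (p + 5)/(p^2 - 2*p - 24)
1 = 1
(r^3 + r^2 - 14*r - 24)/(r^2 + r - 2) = (r^2 - r - 12)/(r - 1)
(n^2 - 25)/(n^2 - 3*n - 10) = (n + 5)/(n + 2)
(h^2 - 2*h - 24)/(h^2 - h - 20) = (h - 6)/(h - 5)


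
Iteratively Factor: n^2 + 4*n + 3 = (n + 1)*(n + 3)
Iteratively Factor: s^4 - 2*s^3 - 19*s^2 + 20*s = (s + 4)*(s^3 - 6*s^2 + 5*s) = (s - 5)*(s + 4)*(s^2 - s) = (s - 5)*(s - 1)*(s + 4)*(s)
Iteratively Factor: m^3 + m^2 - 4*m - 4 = (m - 2)*(m^2 + 3*m + 2) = (m - 2)*(m + 1)*(m + 2)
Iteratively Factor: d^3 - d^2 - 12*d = (d)*(d^2 - d - 12) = d*(d - 4)*(d + 3)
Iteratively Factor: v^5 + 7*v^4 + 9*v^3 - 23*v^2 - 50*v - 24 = (v - 2)*(v^4 + 9*v^3 + 27*v^2 + 31*v + 12) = (v - 2)*(v + 3)*(v^3 + 6*v^2 + 9*v + 4) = (v - 2)*(v + 3)*(v + 4)*(v^2 + 2*v + 1) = (v - 2)*(v + 1)*(v + 3)*(v + 4)*(v + 1)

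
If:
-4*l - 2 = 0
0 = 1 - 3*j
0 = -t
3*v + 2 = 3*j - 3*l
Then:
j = 1/3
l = -1/2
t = 0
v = 1/6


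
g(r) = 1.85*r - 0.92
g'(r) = 1.85000000000000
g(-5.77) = -11.59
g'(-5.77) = 1.85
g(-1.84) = -4.32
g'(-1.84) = 1.85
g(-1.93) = -4.49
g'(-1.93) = 1.85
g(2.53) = 3.76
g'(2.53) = 1.85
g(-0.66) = -2.14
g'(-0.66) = 1.85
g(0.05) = -0.83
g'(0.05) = 1.85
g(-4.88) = -9.95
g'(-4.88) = 1.85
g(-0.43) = -1.72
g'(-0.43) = 1.85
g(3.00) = 4.63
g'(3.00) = 1.85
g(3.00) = 4.63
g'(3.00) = 1.85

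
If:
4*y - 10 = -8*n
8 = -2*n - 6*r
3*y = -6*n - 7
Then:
No Solution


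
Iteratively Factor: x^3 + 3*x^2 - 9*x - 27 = (x + 3)*(x^2 - 9) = (x + 3)^2*(x - 3)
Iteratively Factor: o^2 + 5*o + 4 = (o + 1)*(o + 4)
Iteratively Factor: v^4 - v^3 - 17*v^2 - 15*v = (v - 5)*(v^3 + 4*v^2 + 3*v) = (v - 5)*(v + 1)*(v^2 + 3*v) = (v - 5)*(v + 1)*(v + 3)*(v)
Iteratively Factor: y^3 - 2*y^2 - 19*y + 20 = (y - 5)*(y^2 + 3*y - 4) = (y - 5)*(y - 1)*(y + 4)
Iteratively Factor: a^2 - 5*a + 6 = (a - 3)*(a - 2)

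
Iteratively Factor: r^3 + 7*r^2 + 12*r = (r)*(r^2 + 7*r + 12) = r*(r + 4)*(r + 3)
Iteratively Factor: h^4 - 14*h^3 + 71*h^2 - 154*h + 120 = (h - 2)*(h^3 - 12*h^2 + 47*h - 60) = (h - 3)*(h - 2)*(h^2 - 9*h + 20) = (h - 5)*(h - 3)*(h - 2)*(h - 4)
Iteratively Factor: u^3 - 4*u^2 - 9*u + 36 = (u - 4)*(u^2 - 9) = (u - 4)*(u + 3)*(u - 3)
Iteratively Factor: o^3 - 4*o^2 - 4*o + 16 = (o - 4)*(o^2 - 4) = (o - 4)*(o + 2)*(o - 2)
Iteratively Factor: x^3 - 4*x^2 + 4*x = (x)*(x^2 - 4*x + 4) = x*(x - 2)*(x - 2)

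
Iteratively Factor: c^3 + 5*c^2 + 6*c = (c)*(c^2 + 5*c + 6) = c*(c + 2)*(c + 3)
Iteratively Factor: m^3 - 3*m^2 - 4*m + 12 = (m + 2)*(m^2 - 5*m + 6) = (m - 2)*(m + 2)*(m - 3)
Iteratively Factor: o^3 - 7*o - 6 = (o + 2)*(o^2 - 2*o - 3) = (o + 1)*(o + 2)*(o - 3)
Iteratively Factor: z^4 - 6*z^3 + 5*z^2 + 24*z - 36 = (z + 2)*(z^3 - 8*z^2 + 21*z - 18) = (z - 2)*(z + 2)*(z^2 - 6*z + 9) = (z - 3)*(z - 2)*(z + 2)*(z - 3)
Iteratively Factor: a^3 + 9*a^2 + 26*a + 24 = (a + 2)*(a^2 + 7*a + 12) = (a + 2)*(a + 3)*(a + 4)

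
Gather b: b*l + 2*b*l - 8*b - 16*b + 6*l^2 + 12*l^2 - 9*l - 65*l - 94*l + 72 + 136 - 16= b*(3*l - 24) + 18*l^2 - 168*l + 192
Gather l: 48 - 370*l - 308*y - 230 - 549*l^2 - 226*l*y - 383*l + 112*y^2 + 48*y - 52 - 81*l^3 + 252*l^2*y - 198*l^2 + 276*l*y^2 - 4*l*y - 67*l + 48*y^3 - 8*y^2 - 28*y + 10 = -81*l^3 + l^2*(252*y - 747) + l*(276*y^2 - 230*y - 820) + 48*y^3 + 104*y^2 - 288*y - 224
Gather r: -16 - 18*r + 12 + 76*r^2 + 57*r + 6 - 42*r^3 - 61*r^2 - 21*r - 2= -42*r^3 + 15*r^2 + 18*r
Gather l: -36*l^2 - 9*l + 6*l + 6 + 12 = -36*l^2 - 3*l + 18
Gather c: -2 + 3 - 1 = 0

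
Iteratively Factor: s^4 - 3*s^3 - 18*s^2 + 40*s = (s + 4)*(s^3 - 7*s^2 + 10*s) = s*(s + 4)*(s^2 - 7*s + 10) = s*(s - 2)*(s + 4)*(s - 5)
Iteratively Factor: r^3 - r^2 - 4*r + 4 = (r - 2)*(r^2 + r - 2) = (r - 2)*(r + 2)*(r - 1)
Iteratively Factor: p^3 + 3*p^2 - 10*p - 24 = (p + 4)*(p^2 - p - 6) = (p + 2)*(p + 4)*(p - 3)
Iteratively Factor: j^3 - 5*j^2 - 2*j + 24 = (j + 2)*(j^2 - 7*j + 12) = (j - 3)*(j + 2)*(j - 4)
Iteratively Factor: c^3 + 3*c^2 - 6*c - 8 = (c + 4)*(c^2 - c - 2) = (c - 2)*(c + 4)*(c + 1)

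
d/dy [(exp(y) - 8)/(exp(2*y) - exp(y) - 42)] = (-(exp(y) - 8)*(2*exp(y) - 1) + exp(2*y) - exp(y) - 42)*exp(y)/(-exp(2*y) + exp(y) + 42)^2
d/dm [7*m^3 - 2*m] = 21*m^2 - 2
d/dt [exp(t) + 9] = exp(t)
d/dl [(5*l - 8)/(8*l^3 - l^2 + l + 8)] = (40*l^3 - 5*l^2 + 5*l - (5*l - 8)*(24*l^2 - 2*l + 1) + 40)/(8*l^3 - l^2 + l + 8)^2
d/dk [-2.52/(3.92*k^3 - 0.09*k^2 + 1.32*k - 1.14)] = (29.6352*k^2 - 0.4536*k + 3.3264)/(3.92*k^3 - 0.09*k^2 + 1.32*k - 1.14)^2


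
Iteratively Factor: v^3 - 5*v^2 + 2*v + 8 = (v - 2)*(v^2 - 3*v - 4) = (v - 2)*(v + 1)*(v - 4)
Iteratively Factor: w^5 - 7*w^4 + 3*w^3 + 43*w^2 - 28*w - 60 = (w - 5)*(w^4 - 2*w^3 - 7*w^2 + 8*w + 12) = (w - 5)*(w - 2)*(w^3 - 7*w - 6) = (w - 5)*(w - 2)*(w + 2)*(w^2 - 2*w - 3) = (w - 5)*(w - 3)*(w - 2)*(w + 2)*(w + 1)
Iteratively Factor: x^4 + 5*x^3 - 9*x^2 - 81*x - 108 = (x + 3)*(x^3 + 2*x^2 - 15*x - 36) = (x + 3)^2*(x^2 - x - 12) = (x + 3)^3*(x - 4)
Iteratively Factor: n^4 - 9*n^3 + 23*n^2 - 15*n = (n - 5)*(n^3 - 4*n^2 + 3*n) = n*(n - 5)*(n^2 - 4*n + 3) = n*(n - 5)*(n - 1)*(n - 3)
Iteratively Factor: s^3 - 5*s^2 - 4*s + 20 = (s - 2)*(s^2 - 3*s - 10) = (s - 5)*(s - 2)*(s + 2)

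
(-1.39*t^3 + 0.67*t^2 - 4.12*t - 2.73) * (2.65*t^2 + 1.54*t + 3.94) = -3.6835*t^5 - 0.3651*t^4 - 15.3628*t^3 - 10.9395*t^2 - 20.437*t - 10.7562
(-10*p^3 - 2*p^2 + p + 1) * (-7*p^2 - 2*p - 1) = 70*p^5 + 34*p^4 + 7*p^3 - 7*p^2 - 3*p - 1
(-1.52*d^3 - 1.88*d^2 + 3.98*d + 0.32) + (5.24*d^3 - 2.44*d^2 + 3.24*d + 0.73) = 3.72*d^3 - 4.32*d^2 + 7.22*d + 1.05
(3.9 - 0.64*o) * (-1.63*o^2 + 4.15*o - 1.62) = 1.0432*o^3 - 9.013*o^2 + 17.2218*o - 6.318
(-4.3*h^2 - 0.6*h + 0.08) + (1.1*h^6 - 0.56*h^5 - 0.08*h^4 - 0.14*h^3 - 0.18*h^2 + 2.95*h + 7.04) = 1.1*h^6 - 0.56*h^5 - 0.08*h^4 - 0.14*h^3 - 4.48*h^2 + 2.35*h + 7.12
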